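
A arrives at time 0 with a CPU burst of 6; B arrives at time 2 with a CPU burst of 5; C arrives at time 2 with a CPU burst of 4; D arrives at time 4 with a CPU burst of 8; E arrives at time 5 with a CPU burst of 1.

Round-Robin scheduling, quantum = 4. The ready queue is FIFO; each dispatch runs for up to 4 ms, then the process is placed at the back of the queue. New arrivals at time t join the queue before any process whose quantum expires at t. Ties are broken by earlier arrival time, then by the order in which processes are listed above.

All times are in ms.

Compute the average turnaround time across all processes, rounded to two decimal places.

Timeline: | A 0-4 | B 4-8 | C 8-12 | D 12-16 | A 16-18 | E 18-19 | B 19-20 | D 20-24 |
Completion: A=18  B=20  C=12  D=24  E=19
Turnaround times: A=18, B=18, C=10, D=20, E=14
Average turnaround = (18+18+10+20+14) / 5 = 80/5 = 16.00

16.00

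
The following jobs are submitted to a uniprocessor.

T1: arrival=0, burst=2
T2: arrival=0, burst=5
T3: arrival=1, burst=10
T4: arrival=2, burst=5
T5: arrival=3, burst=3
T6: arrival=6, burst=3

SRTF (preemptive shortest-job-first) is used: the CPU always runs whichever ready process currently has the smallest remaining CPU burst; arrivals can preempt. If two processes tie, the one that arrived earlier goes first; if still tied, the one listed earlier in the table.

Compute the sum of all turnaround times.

64

Gantt: | T1 0-2 | T2 2-3 | T5 3-6 | T6 6-9 | T2 9-13 | T4 13-18 | T3 18-28 |
Completion: T1=2  T2=13  T3=28  T4=18  T5=6  T6=9
Turnaround = completion − arrival: T1=2, T2=13, T3=27, T4=16, T5=3, T6=3
Total turnaround = 2 + 13 + 27 + 16 + 3 + 3 = 64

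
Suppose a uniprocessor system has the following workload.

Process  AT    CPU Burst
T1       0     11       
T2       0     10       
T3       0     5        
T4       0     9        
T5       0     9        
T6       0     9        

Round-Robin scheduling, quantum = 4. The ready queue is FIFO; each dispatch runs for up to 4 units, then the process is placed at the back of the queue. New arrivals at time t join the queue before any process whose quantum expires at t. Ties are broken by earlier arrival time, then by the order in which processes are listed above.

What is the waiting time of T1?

Timeline: | T1 0-4 | T2 4-8 | T3 8-12 | T4 12-16 | T5 16-20 | T6 20-24 | T1 24-28 | T2 28-32 | T3 32-33 | T4 33-37 | T5 37-41 | T6 41-45 | T1 45-48 | T2 48-50 | T4 50-51 | T5 51-52 | T6 52-53 |
Completion: T1=48  T2=50  T3=33  T4=51  T5=52  T6=53
Turnaround (C−A): T1=48  T2=50  T3=33  T4=51  T5=52  T6=53
Waiting(T1) = turnaround − burst = 48 − 11 = 37

37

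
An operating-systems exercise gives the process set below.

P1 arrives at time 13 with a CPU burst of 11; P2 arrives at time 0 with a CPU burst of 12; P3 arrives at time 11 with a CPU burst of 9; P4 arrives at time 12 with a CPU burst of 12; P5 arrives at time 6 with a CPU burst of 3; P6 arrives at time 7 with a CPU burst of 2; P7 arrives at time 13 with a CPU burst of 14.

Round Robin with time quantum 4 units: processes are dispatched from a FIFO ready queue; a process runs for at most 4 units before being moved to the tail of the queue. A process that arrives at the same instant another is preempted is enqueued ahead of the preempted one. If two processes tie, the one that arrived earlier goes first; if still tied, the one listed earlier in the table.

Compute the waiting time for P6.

4

Gantt: | P2 0-8 | P5 8-11 | P6 11-13 | P2 13-17 | P3 17-21 | P4 21-25 | P1 25-29 | P7 29-33 | P3 33-37 | P4 37-41 | P1 41-45 | P7 45-49 | P3 49-50 | P4 50-54 | P1 54-57 | P7 57-63 |
Completion: P1=57  P2=17  P3=50  P4=54  P5=11  P6=13  P7=63
Turnaround (C−A): P1=44  P2=17  P3=39  P4=42  P5=5  P6=6  P7=50
Waiting(P6) = turnaround − burst = 6 − 2 = 4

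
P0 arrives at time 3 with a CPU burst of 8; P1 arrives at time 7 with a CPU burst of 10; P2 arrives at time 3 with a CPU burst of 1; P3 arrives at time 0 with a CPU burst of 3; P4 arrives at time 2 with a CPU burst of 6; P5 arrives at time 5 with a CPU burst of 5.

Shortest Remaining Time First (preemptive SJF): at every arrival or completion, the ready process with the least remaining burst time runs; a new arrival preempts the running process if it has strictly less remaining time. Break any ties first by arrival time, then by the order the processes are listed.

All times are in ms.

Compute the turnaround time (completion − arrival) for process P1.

26

Schedule: | P3 0-3 | P2 3-4 | P4 4-10 | P5 10-15 | P0 15-23 | P1 23-33 |
Completion: P0=23  P1=33  P2=4  P3=3  P4=10  P5=15
Turnaround(P1) = completion − arrival = 33 − 7 = 26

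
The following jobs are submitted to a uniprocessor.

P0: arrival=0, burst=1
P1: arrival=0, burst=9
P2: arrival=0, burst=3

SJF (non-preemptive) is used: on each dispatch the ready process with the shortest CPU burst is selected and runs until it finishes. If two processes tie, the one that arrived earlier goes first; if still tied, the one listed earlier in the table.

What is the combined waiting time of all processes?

5

Timeline: | P0 0-1 | P2 1-4 | P1 4-13 |
Completion: P0=1  P1=13  P2=4
Waiting = turnaround − burst: P0=0, P1=4, P2=1
Total waiting = 0 + 4 + 1 = 5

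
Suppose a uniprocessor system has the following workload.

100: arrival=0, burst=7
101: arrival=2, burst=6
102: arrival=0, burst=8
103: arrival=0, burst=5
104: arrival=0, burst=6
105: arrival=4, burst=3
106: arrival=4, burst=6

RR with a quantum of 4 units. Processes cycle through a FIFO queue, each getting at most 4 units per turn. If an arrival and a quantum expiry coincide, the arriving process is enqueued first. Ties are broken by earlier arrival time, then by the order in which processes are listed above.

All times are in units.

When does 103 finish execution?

Timeline: | 100 0-4 | 102 4-8 | 103 8-12 | 104 12-16 | 101 16-20 | 105 20-23 | 106 23-27 | 100 27-30 | 102 30-34 | 103 34-35 | 104 35-37 | 101 37-39 | 106 39-41 |
Completion: 100=30  101=39  102=34  103=35  104=37  105=23  106=41
Turnaround (C−A): 100=30  101=37  102=34  103=35  104=37  105=19  106=37

35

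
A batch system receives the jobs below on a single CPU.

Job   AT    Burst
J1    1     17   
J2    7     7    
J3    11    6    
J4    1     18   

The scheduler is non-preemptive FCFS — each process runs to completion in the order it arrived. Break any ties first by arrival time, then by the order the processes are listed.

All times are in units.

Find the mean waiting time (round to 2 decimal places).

19.50

Schedule: | idle 0-1 | J1 1-18 | J4 18-36 | J2 36-43 | J3 43-49 |
Completion: J1=18  J2=43  J3=49  J4=36
Turnaround (C−A): J1=17  J2=36  J3=38  J4=35
Waiting times: J1=0, J2=29, J3=32, J4=17
Average waiting = (0+29+32+17) / 4 = 78/4 = 19.50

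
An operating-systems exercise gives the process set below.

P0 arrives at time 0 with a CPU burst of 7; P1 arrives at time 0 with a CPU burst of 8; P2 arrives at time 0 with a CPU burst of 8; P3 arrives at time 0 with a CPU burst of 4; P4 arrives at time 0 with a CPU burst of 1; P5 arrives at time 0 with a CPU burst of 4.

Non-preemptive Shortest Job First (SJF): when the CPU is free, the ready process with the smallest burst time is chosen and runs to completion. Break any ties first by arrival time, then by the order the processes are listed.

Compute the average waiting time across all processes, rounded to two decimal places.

Gantt: | P4 0-1 | P3 1-5 | P5 5-9 | P0 9-16 | P1 16-24 | P2 24-32 |
Completion: P0=16  P1=24  P2=32  P3=5  P4=1  P5=9
Turnaround (C−A): P0=16  P1=24  P2=32  P3=5  P4=1  P5=9
Waiting times: P0=9, P1=16, P2=24, P3=1, P4=0, P5=5
Average waiting = (9+16+24+1+0+5) / 6 = 55/6 = 9.17

9.17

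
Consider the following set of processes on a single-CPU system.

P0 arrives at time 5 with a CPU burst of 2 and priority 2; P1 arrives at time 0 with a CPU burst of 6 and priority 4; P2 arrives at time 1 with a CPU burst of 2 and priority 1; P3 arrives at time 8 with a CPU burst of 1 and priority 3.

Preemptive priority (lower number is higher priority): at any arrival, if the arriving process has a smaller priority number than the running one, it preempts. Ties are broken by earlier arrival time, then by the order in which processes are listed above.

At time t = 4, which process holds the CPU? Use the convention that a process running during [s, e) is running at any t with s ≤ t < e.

Schedule: | P1 0-1 | P2 1-3 | P1 3-5 | P0 5-7 | P1 7-8 | P3 8-9 | P1 9-11 |
Completion: P0=7  P1=11  P2=3  P3=9
Turnaround (C−A): P0=2  P1=11  P2=2  P3=1

P1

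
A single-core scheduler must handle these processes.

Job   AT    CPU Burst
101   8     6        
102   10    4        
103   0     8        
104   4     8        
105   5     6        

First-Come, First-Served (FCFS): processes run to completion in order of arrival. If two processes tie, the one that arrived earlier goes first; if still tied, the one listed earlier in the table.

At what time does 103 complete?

Gantt: | 103 0-8 | 104 8-16 | 105 16-22 | 101 22-28 | 102 28-32 |
Completion: 101=28  102=32  103=8  104=16  105=22
Turnaround (C−A): 101=20  102=22  103=8  104=12  105=17

8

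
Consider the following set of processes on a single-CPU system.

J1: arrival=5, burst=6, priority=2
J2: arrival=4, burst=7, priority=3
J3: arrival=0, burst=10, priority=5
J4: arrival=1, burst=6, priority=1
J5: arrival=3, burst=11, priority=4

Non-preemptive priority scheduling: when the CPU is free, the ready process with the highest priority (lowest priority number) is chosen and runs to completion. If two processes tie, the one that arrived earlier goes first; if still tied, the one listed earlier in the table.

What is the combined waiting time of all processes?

Schedule: | J3 0-10 | J4 10-16 | J1 16-22 | J2 22-29 | J5 29-40 |
Completion: J1=22  J2=29  J3=10  J4=16  J5=40
Waiting = turnaround − burst: J1=11, J2=18, J3=0, J4=9, J5=26
Total waiting = 11 + 18 + 0 + 9 + 26 = 64

64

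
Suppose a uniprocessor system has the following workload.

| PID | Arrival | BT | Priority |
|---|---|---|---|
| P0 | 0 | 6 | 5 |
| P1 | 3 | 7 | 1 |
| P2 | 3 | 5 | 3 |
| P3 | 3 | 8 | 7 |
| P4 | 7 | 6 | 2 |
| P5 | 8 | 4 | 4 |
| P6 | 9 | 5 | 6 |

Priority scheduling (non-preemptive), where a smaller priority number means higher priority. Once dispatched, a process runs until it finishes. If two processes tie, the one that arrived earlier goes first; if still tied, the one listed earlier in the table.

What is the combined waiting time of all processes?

90

Timeline: | P0 0-6 | P1 6-13 | P4 13-19 | P2 19-24 | P5 24-28 | P6 28-33 | P3 33-41 |
Completion: P0=6  P1=13  P2=24  P3=41  P4=19  P5=28  P6=33
Waiting = turnaround − burst: P0=0, P1=3, P2=16, P3=30, P4=6, P5=16, P6=19
Total waiting = 0 + 3 + 16 + 30 + 6 + 16 + 19 = 90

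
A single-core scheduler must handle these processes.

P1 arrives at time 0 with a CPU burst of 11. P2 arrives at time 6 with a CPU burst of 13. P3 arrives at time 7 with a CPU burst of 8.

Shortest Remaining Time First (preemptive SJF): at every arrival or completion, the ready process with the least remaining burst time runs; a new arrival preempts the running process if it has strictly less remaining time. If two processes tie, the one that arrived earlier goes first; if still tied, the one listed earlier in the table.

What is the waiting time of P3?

4

Timeline: | P1 0-11 | P3 11-19 | P2 19-32 |
Completion: P1=11  P2=32  P3=19
Waiting(P3) = turnaround − burst = 12 − 8 = 4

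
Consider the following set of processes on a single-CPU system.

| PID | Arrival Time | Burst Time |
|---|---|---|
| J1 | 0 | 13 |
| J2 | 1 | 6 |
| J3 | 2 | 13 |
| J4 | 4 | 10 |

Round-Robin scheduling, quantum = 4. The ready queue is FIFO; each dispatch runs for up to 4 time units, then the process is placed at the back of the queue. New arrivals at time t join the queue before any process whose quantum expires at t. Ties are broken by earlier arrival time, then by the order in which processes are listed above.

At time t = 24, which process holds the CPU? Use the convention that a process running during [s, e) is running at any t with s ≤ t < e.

Gantt: | J1 0-4 | J2 4-8 | J3 8-12 | J4 12-16 | J1 16-20 | J2 20-22 | J3 22-26 | J4 26-30 | J1 30-34 | J3 34-38 | J4 38-40 | J1 40-41 | J3 41-42 |
Completion: J1=41  J2=22  J3=42  J4=40
Turnaround (C−A): J1=41  J2=21  J3=40  J4=36

J3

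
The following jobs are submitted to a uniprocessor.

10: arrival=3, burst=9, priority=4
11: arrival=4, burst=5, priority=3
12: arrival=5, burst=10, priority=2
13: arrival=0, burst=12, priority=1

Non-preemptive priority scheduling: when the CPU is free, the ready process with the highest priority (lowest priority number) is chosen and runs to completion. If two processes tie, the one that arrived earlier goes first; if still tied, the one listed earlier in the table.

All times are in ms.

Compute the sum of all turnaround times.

85

Schedule: | 13 0-12 | 12 12-22 | 11 22-27 | 10 27-36 |
Completion: 10=36  11=27  12=22  13=12
Turnaround = completion − arrival: 10=33, 11=23, 12=17, 13=12
Total turnaround = 33 + 23 + 17 + 12 = 85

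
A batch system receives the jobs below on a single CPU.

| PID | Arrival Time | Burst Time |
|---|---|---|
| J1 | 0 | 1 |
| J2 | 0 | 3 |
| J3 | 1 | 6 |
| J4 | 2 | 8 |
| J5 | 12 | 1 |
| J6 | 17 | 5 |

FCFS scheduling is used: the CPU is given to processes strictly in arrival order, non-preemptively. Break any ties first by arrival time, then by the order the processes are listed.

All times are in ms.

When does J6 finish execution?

24

Gantt: | J1 0-1 | J2 1-4 | J3 4-10 | J4 10-18 | J5 18-19 | J6 19-24 |
Completion: J1=1  J2=4  J3=10  J4=18  J5=19  J6=24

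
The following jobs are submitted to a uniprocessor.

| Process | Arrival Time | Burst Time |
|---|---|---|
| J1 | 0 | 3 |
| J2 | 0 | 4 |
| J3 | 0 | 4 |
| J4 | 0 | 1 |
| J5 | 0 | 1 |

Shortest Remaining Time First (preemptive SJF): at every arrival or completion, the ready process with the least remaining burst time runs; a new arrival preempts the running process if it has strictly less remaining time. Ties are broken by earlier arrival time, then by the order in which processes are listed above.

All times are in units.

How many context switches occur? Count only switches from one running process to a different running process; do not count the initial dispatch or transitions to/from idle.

4

Gantt: | J4 0-1 | J5 1-2 | J1 2-5 | J2 5-9 | J3 9-13 |
Completion: J1=5  J2=9  J3=13  J4=1  J5=2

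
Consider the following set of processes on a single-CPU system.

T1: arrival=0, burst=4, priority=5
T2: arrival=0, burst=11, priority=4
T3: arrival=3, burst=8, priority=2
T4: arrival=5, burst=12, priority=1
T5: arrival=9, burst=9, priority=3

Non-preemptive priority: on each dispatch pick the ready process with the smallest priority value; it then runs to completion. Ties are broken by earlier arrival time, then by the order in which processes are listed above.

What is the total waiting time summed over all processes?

88

Schedule: | T2 0-11 | T4 11-23 | T3 23-31 | T5 31-40 | T1 40-44 |
Completion: T1=44  T2=11  T3=31  T4=23  T5=40
Turnaround (C−A): T1=44  T2=11  T3=28  T4=18  T5=31
Waiting = turnaround − burst: T1=40, T2=0, T3=20, T4=6, T5=22
Total waiting = 40 + 0 + 20 + 6 + 22 = 88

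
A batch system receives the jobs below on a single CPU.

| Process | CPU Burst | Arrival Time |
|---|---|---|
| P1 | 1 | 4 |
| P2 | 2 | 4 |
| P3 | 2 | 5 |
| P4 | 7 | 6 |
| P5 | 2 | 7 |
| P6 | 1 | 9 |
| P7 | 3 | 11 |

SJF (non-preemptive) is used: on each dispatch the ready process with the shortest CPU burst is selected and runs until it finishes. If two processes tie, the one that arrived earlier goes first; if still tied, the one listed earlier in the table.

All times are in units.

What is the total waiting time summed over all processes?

16

Timeline: | idle 0-4 | P1 4-5 | P2 5-7 | P3 7-9 | P6 9-10 | P5 10-12 | P7 12-15 | P4 15-22 |
Completion: P1=5  P2=7  P3=9  P4=22  P5=12  P6=10  P7=15
Turnaround (C−A): P1=1  P2=3  P3=4  P4=16  P5=5  P6=1  P7=4
Waiting = turnaround − burst: P1=0, P2=1, P3=2, P4=9, P5=3, P6=0, P7=1
Total waiting = 0 + 1 + 2 + 9 + 3 + 0 + 1 = 16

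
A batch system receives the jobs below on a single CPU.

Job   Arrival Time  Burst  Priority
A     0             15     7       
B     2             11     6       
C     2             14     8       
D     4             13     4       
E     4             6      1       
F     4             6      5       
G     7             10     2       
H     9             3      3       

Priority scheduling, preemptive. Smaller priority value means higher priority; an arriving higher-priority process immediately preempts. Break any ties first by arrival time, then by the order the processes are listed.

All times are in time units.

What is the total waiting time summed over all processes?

Gantt: | A 0-2 | B 2-4 | E 4-10 | G 10-20 | H 20-23 | D 23-36 | F 36-42 | B 42-51 | A 51-64 | C 64-78 |
Completion: A=64  B=51  C=78  D=36  E=10  F=42  G=20  H=23
Waiting = turnaround − burst: A=49, B=38, C=62, D=19, E=0, F=32, G=3, H=11
Total waiting = 49 + 38 + 62 + 19 + 0 + 32 + 3 + 11 = 214

214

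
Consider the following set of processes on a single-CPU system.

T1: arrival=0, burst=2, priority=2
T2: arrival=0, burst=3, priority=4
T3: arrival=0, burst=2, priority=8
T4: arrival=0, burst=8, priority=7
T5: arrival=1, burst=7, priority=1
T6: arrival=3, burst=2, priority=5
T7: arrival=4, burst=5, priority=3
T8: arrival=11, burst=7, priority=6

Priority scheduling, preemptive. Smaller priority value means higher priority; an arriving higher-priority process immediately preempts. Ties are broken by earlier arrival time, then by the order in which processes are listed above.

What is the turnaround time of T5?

7

Gantt: | T1 0-1 | T5 1-8 | T1 8-9 | T7 9-14 | T2 14-17 | T6 17-19 | T8 19-26 | T4 26-34 | T3 34-36 |
Completion: T1=9  T2=17  T3=36  T4=34  T5=8  T6=19  T7=14  T8=26
Turnaround (C−A): T1=9  T2=17  T3=36  T4=34  T5=7  T6=16  T7=10  T8=15
Turnaround(T5) = completion − arrival = 8 − 1 = 7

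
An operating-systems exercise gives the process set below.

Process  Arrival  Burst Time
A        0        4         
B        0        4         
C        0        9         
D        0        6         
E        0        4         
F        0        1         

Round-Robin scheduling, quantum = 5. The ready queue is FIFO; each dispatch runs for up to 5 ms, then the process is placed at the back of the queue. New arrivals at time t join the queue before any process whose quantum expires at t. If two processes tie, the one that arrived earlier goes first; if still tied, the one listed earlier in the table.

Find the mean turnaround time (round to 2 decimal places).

Timeline: | A 0-4 | B 4-8 | C 8-13 | D 13-18 | E 18-22 | F 22-23 | C 23-27 | D 27-28 |
Completion: A=4  B=8  C=27  D=28  E=22  F=23
Turnaround (C−A): A=4  B=8  C=27  D=28  E=22  F=23
Turnaround times: A=4, B=8, C=27, D=28, E=22, F=23
Average turnaround = (4+8+27+28+22+23) / 6 = 112/6 = 18.67

18.67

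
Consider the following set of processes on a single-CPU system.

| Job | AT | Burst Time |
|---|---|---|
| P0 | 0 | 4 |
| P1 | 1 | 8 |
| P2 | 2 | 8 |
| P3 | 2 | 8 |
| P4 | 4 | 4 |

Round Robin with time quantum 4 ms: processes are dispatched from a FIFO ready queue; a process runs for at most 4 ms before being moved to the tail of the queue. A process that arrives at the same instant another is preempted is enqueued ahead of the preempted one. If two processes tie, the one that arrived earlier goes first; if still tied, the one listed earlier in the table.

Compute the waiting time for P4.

Gantt: | P0 0-4 | P1 4-8 | P2 8-12 | P3 12-16 | P4 16-20 | P1 20-24 | P2 24-28 | P3 28-32 |
Completion: P0=4  P1=24  P2=28  P3=32  P4=20
Turnaround (C−A): P0=4  P1=23  P2=26  P3=30  P4=16
Waiting(P4) = turnaround − burst = 16 − 4 = 12

12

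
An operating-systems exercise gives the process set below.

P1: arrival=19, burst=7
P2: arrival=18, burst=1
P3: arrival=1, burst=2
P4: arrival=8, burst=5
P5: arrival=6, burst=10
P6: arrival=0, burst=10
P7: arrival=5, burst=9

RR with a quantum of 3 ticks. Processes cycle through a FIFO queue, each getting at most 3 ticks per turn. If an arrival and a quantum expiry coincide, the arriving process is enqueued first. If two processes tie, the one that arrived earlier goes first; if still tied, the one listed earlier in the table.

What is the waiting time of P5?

27

Gantt: | P6 0-3 | P3 3-5 | P6 5-8 | P7 8-11 | P5 11-14 | P4 14-17 | P6 17-20 | P7 20-23 | P5 23-26 | P4 26-28 | P2 28-29 | P1 29-32 | P6 32-33 | P7 33-36 | P5 36-39 | P1 39-42 | P5 42-43 | P1 43-44 |
Completion: P1=44  P2=29  P3=5  P4=28  P5=43  P6=33  P7=36
Waiting(P5) = turnaround − burst = 37 − 10 = 27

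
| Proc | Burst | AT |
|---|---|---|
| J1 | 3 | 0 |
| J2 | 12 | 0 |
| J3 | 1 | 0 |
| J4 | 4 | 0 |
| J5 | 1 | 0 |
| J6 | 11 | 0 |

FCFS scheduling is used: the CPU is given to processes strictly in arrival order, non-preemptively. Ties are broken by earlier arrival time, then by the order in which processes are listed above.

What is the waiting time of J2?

3

Gantt: | J1 0-3 | J2 3-15 | J3 15-16 | J4 16-20 | J5 20-21 | J6 21-32 |
Completion: J1=3  J2=15  J3=16  J4=20  J5=21  J6=32
Waiting(J2) = turnaround − burst = 15 − 12 = 3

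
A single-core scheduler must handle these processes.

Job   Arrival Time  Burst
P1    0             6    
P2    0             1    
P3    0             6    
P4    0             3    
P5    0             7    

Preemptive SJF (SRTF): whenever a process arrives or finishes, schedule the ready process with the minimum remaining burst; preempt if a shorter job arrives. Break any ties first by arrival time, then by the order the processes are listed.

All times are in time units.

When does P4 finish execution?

4

Gantt: | P2 0-1 | P4 1-4 | P1 4-10 | P3 10-16 | P5 16-23 |
Completion: P1=10  P2=1  P3=16  P4=4  P5=23
Turnaround (C−A): P1=10  P2=1  P3=16  P4=4  P5=23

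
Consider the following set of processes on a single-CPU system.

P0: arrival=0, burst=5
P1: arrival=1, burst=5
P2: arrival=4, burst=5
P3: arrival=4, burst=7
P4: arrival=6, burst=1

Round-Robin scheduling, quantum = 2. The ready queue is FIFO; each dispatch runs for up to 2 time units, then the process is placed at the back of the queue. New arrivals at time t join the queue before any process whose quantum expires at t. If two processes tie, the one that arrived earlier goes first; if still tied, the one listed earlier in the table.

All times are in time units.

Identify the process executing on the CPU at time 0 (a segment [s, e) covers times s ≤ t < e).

Schedule: | P0 0-2 | P1 2-4 | P0 4-6 | P2 6-8 | P3 8-10 | P1 10-12 | P4 12-13 | P0 13-14 | P2 14-16 | P3 16-18 | P1 18-19 | P2 19-20 | P3 20-23 |
Completion: P0=14  P1=19  P2=20  P3=23  P4=13

P0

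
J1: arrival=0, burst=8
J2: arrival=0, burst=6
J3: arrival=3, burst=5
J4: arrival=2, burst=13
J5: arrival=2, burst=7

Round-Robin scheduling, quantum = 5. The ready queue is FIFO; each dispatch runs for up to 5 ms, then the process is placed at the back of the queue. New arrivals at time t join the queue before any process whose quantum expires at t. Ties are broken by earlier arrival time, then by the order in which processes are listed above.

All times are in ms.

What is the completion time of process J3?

25

Timeline: | J1 0-5 | J2 5-10 | J4 10-15 | J5 15-20 | J3 20-25 | J1 25-28 | J2 28-29 | J4 29-34 | J5 34-36 | J4 36-39 |
Completion: J1=28  J2=29  J3=25  J4=39  J5=36
Turnaround (C−A): J1=28  J2=29  J3=22  J4=37  J5=34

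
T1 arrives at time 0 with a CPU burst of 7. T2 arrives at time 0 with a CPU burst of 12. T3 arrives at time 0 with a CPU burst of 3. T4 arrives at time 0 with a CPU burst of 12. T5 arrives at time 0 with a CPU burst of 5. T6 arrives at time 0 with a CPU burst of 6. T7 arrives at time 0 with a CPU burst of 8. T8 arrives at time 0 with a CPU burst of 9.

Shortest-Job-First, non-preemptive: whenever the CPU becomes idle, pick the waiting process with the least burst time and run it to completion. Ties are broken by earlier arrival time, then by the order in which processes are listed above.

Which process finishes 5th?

T7

Timeline: | T3 0-3 | T5 3-8 | T6 8-14 | T1 14-21 | T7 21-29 | T8 29-38 | T2 38-50 | T4 50-62 |
Completion: T1=21  T2=50  T3=3  T4=62  T5=8  T6=14  T7=29  T8=38
Turnaround (C−A): T1=21  T2=50  T3=3  T4=62  T5=8  T6=14  T7=29  T8=38
Finish order: T3 → T5 → T6 → T1 → T7 → T8 → T2 → T4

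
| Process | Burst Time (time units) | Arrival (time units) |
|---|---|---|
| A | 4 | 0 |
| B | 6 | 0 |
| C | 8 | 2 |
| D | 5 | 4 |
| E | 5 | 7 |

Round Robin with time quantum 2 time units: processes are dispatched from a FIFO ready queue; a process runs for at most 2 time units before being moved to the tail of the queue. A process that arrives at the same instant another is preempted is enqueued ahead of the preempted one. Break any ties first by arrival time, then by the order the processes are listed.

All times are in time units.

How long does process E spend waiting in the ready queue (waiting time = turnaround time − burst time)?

Schedule: | A 0-2 | B 2-4 | C 4-6 | A 6-8 | D 8-10 | B 10-12 | C 12-14 | E 14-16 | D 16-18 | B 18-20 | C 20-22 | E 22-24 | D 24-25 | C 25-27 | E 27-28 |
Completion: A=8  B=20  C=27  D=25  E=28
Waiting(E) = turnaround − burst = 21 − 5 = 16

16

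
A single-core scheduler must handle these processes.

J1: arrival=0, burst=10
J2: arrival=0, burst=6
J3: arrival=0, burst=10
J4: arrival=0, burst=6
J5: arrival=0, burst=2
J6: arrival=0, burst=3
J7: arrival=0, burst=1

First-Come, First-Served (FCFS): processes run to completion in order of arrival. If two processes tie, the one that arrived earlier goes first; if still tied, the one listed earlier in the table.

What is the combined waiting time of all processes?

155

Gantt: | J1 0-10 | J2 10-16 | J3 16-26 | J4 26-32 | J5 32-34 | J6 34-37 | J7 37-38 |
Completion: J1=10  J2=16  J3=26  J4=32  J5=34  J6=37  J7=38
Turnaround (C−A): J1=10  J2=16  J3=26  J4=32  J5=34  J6=37  J7=38
Waiting = turnaround − burst: J1=0, J2=10, J3=16, J4=26, J5=32, J6=34, J7=37
Total waiting = 0 + 10 + 16 + 26 + 32 + 34 + 37 = 155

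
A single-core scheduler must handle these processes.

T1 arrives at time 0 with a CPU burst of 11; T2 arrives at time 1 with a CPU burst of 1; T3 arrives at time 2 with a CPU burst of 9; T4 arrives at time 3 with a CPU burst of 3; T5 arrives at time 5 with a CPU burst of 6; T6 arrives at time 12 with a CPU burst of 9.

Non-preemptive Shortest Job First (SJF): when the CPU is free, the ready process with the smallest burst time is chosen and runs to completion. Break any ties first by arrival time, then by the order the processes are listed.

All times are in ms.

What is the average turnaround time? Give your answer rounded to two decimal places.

Schedule: | T1 0-11 | T2 11-12 | T4 12-15 | T5 15-21 | T3 21-30 | T6 30-39 |
Completion: T1=11  T2=12  T3=30  T4=15  T5=21  T6=39
Turnaround times: T1=11, T2=11, T3=28, T4=12, T5=16, T6=27
Average turnaround = (11+11+28+12+16+27) / 6 = 105/6 = 17.50

17.50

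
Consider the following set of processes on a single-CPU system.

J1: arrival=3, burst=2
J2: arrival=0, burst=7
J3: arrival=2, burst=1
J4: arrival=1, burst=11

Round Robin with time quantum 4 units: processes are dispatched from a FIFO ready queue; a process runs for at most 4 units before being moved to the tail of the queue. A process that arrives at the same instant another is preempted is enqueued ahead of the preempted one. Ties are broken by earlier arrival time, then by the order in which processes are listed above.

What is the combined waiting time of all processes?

Timeline: | J2 0-4 | J4 4-8 | J3 8-9 | J1 9-11 | J2 11-14 | J4 14-21 |
Completion: J1=11  J2=14  J3=9  J4=21
Waiting = turnaround − burst: J1=6, J2=7, J3=6, J4=9
Total waiting = 6 + 7 + 6 + 9 = 28

28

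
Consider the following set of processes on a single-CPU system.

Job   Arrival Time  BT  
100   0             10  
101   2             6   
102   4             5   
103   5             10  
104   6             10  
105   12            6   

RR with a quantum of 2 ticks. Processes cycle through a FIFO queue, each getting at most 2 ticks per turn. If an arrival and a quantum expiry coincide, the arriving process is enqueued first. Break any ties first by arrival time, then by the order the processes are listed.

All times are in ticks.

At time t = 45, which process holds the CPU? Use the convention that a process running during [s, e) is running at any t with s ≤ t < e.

Schedule: | 100 0-2 | 101 2-4 | 100 4-6 | 102 6-8 | 101 8-10 | 103 10-12 | 104 12-14 | 100 14-16 | 102 16-18 | 101 18-20 | 105 20-22 | 103 22-24 | 104 24-26 | 100 26-28 | 102 28-29 | 105 29-31 | 103 31-33 | 104 33-35 | 100 35-37 | 105 37-39 | 103 39-41 | 104 41-43 | 103 43-45 | 104 45-47 |
Completion: 100=37  101=20  102=29  103=45  104=47  105=39
Turnaround (C−A): 100=37  101=18  102=25  103=40  104=41  105=27

104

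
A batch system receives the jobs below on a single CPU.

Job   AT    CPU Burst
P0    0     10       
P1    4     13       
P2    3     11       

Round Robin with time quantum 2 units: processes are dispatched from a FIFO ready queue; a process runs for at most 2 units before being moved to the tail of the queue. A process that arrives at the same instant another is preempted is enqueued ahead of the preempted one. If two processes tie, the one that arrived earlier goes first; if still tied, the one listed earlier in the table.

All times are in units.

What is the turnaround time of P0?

22

Schedule: | P0 0-4 | P2 4-6 | P1 6-8 | P0 8-10 | P2 10-12 | P1 12-14 | P0 14-16 | P2 16-18 | P1 18-20 | P0 20-22 | P2 22-24 | P1 24-26 | P2 26-28 | P1 28-30 | P2 30-31 | P1 31-34 |
Completion: P0=22  P1=34  P2=31
Turnaround (C−A): P0=22  P1=30  P2=28
Turnaround(P0) = completion − arrival = 22 − 0 = 22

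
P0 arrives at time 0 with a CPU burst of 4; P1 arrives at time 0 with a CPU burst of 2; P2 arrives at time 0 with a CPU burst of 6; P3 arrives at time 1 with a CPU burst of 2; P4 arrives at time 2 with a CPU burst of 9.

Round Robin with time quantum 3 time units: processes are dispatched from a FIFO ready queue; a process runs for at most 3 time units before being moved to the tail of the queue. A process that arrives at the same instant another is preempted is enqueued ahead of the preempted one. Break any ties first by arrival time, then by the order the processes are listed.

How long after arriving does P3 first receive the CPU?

Timeline: | P0 0-3 | P1 3-5 | P2 5-8 | P3 8-10 | P4 10-13 | P0 13-14 | P2 14-17 | P4 17-23 |
Completion: P0=14  P1=5  P2=17  P3=10  P4=23
Response(P3) = first start − arrival = 8 − 1 = 7

7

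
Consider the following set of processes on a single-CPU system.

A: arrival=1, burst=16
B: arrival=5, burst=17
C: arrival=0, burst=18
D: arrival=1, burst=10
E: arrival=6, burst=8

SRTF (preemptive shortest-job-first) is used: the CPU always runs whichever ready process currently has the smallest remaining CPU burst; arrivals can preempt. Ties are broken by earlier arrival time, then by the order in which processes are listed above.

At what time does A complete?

35

Schedule: | C 0-1 | D 1-11 | E 11-19 | A 19-35 | C 35-52 | B 52-69 |
Completion: A=35  B=69  C=52  D=11  E=19
Turnaround (C−A): A=34  B=64  C=52  D=10  E=13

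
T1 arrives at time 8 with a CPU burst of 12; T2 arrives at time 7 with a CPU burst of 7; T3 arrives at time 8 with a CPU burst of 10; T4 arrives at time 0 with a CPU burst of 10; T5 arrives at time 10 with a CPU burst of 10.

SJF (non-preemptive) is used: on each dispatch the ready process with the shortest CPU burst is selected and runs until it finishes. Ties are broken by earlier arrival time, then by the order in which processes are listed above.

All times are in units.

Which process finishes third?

T3

Schedule: | T4 0-10 | T2 10-17 | T3 17-27 | T5 27-37 | T1 37-49 |
Completion: T1=49  T2=17  T3=27  T4=10  T5=37
Turnaround (C−A): T1=41  T2=10  T3=19  T4=10  T5=27
Finish order: T4 → T2 → T3 → T5 → T1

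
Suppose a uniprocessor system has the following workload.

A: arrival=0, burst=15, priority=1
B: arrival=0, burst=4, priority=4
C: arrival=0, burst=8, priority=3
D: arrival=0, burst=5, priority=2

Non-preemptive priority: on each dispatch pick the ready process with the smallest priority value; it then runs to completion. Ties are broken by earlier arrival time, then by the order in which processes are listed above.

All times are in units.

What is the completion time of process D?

20

Gantt: | A 0-15 | D 15-20 | C 20-28 | B 28-32 |
Completion: A=15  B=32  C=28  D=20
Turnaround (C−A): A=15  B=32  C=28  D=20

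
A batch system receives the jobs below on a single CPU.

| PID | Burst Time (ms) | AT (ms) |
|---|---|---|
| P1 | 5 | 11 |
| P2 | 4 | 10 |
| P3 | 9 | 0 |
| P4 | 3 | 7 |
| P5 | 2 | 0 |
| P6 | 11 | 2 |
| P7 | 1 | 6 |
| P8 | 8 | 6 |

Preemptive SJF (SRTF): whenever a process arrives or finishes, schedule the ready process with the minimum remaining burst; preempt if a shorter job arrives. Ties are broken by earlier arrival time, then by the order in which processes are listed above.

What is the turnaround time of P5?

Timeline: | P5 0-2 | P3 2-6 | P7 6-7 | P4 7-10 | P2 10-14 | P3 14-19 | P1 19-24 | P8 24-32 | P6 32-43 |
Completion: P1=24  P2=14  P3=19  P4=10  P5=2  P6=43  P7=7  P8=32
Turnaround(P5) = completion − arrival = 2 − 0 = 2

2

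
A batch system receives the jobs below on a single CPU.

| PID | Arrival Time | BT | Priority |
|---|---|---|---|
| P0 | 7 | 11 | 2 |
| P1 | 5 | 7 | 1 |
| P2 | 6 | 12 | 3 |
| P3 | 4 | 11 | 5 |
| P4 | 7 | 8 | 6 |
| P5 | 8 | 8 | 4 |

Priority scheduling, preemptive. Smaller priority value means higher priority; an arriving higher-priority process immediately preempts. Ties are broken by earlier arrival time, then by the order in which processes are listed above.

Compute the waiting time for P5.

Timeline: | idle 0-4 | P3 4-5 | P1 5-12 | P0 12-23 | P2 23-35 | P5 35-43 | P3 43-53 | P4 53-61 |
Completion: P0=23  P1=12  P2=35  P3=53  P4=61  P5=43
Turnaround (C−A): P0=16  P1=7  P2=29  P3=49  P4=54  P5=35
Waiting(P5) = turnaround − burst = 35 − 8 = 27

27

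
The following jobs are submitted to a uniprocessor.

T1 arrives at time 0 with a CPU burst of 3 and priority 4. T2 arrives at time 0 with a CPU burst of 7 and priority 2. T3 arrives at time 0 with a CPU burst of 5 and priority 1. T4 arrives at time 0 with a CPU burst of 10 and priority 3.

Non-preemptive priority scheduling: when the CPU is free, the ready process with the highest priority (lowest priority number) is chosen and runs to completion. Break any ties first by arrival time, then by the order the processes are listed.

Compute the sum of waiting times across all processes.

39

Schedule: | T3 0-5 | T2 5-12 | T4 12-22 | T1 22-25 |
Completion: T1=25  T2=12  T3=5  T4=22
Waiting = turnaround − burst: T1=22, T2=5, T3=0, T4=12
Total waiting = 22 + 5 + 0 + 12 = 39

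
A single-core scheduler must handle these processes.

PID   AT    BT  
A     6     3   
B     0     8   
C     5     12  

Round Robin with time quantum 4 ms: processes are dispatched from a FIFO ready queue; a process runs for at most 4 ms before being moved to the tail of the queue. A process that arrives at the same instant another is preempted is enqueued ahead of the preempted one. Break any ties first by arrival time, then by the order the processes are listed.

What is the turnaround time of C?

18

Gantt: | B 0-8 | C 8-12 | A 12-15 | C 15-23 |
Completion: A=15  B=8  C=23
Turnaround (C−A): A=9  B=8  C=18
Turnaround(C) = completion − arrival = 23 − 5 = 18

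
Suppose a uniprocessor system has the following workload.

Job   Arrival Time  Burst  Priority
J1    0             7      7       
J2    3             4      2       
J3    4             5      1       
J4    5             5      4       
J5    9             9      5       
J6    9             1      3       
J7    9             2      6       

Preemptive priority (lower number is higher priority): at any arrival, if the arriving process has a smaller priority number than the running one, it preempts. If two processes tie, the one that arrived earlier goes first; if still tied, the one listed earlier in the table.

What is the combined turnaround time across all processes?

Schedule: | J1 0-3 | J2 3-4 | J3 4-9 | J2 9-12 | J6 12-13 | J4 13-18 | J5 18-27 | J7 27-29 | J1 29-33 |
Completion: J1=33  J2=12  J3=9  J4=18  J5=27  J6=13  J7=29
Turnaround = completion − arrival: J1=33, J2=9, J3=5, J4=13, J5=18, J6=4, J7=20
Total turnaround = 33 + 9 + 5 + 13 + 18 + 4 + 20 = 102

102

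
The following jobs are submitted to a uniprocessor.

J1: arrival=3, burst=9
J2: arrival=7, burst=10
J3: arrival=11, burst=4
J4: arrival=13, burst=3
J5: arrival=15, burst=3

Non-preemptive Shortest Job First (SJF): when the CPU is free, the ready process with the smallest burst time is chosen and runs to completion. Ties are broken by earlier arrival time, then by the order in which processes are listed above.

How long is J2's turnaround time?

Timeline: | idle 0-3 | J1 3-12 | J3 12-16 | J4 16-19 | J5 19-22 | J2 22-32 |
Completion: J1=12  J2=32  J3=16  J4=19  J5=22
Turnaround(J2) = completion − arrival = 32 − 7 = 25

25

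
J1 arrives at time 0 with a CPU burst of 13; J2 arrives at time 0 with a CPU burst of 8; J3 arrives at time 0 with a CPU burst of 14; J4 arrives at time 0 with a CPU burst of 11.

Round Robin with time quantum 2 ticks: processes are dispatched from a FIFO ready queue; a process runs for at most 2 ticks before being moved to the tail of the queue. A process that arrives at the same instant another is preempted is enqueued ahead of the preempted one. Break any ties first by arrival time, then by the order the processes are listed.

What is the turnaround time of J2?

Schedule: | J1 0-2 | J2 2-4 | J3 4-6 | J4 6-8 | J1 8-10 | J2 10-12 | J3 12-14 | J4 14-16 | J1 16-18 | J2 18-20 | J3 20-22 | J4 22-24 | J1 24-26 | J2 26-28 | J3 28-30 | J4 30-32 | J1 32-34 | J3 34-36 | J4 36-38 | J1 38-40 | J3 40-42 | J4 42-43 | J1 43-44 | J3 44-46 |
Completion: J1=44  J2=28  J3=46  J4=43
Turnaround (C−A): J1=44  J2=28  J3=46  J4=43
Turnaround(J2) = completion − arrival = 28 − 0 = 28

28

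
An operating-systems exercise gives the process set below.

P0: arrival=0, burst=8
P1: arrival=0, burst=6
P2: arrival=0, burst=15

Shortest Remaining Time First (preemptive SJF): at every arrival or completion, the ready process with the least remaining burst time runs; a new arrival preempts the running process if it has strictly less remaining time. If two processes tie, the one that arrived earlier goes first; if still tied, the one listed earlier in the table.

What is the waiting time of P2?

Gantt: | P1 0-6 | P0 6-14 | P2 14-29 |
Completion: P0=14  P1=6  P2=29
Waiting(P2) = turnaround − burst = 29 − 15 = 14

14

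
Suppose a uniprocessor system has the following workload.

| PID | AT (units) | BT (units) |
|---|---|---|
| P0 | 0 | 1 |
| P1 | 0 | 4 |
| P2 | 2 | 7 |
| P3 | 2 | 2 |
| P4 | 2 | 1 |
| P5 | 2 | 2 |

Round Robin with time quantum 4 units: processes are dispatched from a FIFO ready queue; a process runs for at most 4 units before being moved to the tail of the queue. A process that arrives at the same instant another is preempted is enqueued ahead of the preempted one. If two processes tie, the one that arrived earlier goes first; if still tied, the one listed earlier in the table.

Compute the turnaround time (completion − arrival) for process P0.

Gantt: | P0 0-1 | P1 1-5 | P2 5-9 | P3 9-11 | P4 11-12 | P5 12-14 | P2 14-17 |
Completion: P0=1  P1=5  P2=17  P3=11  P4=12  P5=14
Turnaround (C−A): P0=1  P1=5  P2=15  P3=9  P4=10  P5=12
Turnaround(P0) = completion − arrival = 1 − 0 = 1

1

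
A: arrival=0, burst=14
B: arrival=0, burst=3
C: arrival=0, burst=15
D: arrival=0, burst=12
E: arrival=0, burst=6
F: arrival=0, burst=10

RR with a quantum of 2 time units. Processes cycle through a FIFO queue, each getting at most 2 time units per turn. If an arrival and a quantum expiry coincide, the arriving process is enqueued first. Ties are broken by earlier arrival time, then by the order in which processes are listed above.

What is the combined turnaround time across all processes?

Timeline: | A 0-2 | B 2-4 | C 4-6 | D 6-8 | E 8-10 | F 10-12 | A 12-14 | B 14-15 | C 15-17 | D 17-19 | E 19-21 | F 21-23 | A 23-25 | C 25-27 | D 27-29 | E 29-31 | F 31-33 | A 33-35 | C 35-37 | D 37-39 | F 39-41 | A 41-43 | C 43-45 | D 45-47 | F 47-49 | A 49-51 | C 51-53 | D 53-55 | A 55-57 | C 57-60 |
Completion: A=57  B=15  C=60  D=55  E=31  F=49
Turnaround = completion − arrival: A=57, B=15, C=60, D=55, E=31, F=49
Total turnaround = 57 + 15 + 60 + 55 + 31 + 49 = 267

267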